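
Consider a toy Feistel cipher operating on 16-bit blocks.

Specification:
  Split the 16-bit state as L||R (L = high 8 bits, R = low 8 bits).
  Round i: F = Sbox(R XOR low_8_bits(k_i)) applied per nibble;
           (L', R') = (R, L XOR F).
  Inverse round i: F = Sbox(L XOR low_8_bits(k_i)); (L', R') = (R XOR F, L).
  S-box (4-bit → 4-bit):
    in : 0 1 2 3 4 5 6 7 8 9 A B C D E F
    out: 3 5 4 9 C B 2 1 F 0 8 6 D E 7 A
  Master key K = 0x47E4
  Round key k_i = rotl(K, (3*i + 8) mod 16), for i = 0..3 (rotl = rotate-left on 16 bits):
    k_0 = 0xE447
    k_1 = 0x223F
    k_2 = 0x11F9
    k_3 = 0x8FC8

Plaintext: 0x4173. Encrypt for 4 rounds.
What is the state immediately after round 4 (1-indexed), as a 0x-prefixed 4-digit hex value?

0x7A63

s_0 = plaintext = 0x4173
s_1 = Round(s_0, k_0) = 0x73DD
s_2 = Round(s_1, k_1) = 0xDD07
s_3 = Round(s_2, k_2) = 0x077A
s_4 = Round(s_3, k_3) = 0x7A63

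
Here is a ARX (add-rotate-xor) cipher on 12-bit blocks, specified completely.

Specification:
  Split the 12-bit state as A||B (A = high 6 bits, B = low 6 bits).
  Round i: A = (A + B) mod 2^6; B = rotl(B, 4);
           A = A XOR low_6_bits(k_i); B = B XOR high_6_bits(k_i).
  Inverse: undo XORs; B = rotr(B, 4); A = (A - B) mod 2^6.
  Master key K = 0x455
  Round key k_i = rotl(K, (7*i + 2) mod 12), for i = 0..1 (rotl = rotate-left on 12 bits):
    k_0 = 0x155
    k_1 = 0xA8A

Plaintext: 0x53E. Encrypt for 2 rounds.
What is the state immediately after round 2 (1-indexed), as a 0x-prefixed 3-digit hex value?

0xEC0

s_0 = plaintext = 0x53E
s_1 = Round(s_0, k_0) = 0x1EA
s_2 = Round(s_1, k_1) = 0xEC0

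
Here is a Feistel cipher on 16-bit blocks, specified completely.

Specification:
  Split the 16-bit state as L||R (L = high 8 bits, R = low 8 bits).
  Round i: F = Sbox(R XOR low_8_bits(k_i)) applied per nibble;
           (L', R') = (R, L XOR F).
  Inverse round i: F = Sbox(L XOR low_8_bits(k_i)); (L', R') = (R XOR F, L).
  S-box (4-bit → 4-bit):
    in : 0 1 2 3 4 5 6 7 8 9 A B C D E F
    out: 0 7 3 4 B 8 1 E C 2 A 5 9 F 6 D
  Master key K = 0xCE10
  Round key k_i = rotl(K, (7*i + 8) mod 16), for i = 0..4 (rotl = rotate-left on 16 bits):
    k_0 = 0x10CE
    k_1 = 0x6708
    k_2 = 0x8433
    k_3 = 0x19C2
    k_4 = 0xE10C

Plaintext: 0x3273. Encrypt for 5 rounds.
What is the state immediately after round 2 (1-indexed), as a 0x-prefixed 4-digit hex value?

0x6D6B

s_0 = plaintext = 0x3273
s_1 = Round(s_0, k_0) = 0x736D
s_2 = Round(s_1, k_1) = 0x6D6B
s_3 = Round(s_2, k_2) = 0x6BE1
s_4 = Round(s_3, k_3) = 0xE15F
s_5 = Round(s_4, k_4) = 0x5F65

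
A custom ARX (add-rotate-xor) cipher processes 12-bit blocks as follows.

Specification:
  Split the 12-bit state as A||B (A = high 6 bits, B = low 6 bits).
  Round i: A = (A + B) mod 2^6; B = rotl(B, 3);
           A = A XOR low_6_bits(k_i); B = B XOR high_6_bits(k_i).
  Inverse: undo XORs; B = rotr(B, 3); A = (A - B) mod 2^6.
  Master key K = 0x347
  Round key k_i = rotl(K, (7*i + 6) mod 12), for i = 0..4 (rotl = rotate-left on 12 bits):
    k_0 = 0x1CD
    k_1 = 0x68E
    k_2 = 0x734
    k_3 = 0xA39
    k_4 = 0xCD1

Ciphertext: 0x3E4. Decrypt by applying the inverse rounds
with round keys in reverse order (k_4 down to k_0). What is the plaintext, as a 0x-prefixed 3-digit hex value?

s_0 = ciphertext = 0x3E4
s_1 = InvRound(s_0, k_4) = 0x93A
s_2 = InvRound(s_1, k_3) = 0x2D2
s_3 = InvRound(s_2, k_2) = 0x3B1
s_4 = InvRound(s_3, k_1) = 0x8DD
s_5 = InvRound(s_4, k_0) = 0x6D3

0x6D3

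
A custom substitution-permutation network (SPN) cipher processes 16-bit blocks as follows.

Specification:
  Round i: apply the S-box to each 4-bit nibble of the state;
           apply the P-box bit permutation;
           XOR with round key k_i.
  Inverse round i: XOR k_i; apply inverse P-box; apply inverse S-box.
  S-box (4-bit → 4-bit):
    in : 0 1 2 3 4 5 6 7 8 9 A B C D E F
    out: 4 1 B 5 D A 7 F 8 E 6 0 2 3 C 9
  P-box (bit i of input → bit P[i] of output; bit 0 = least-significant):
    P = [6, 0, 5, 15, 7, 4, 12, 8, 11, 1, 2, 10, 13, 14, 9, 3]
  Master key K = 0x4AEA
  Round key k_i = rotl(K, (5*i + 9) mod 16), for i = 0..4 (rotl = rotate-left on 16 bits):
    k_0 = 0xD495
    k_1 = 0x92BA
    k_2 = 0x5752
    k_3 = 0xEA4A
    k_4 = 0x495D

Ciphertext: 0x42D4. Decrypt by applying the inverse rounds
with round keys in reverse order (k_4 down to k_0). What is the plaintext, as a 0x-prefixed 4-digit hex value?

s_0 = ciphertext = 0x42D4
s_1 = InvRound(s_0, k_4) = 0xE1FC
s_2 = InvRound(s_1, k_3) = 0x0620
s_3 = InvRound(s_2, k_2) = 0xCC93
s_4 = InvRound(s_3, k_1) = 0x9F0A
s_5 = InvRound(s_4, k_0) = 0x962C

0x962C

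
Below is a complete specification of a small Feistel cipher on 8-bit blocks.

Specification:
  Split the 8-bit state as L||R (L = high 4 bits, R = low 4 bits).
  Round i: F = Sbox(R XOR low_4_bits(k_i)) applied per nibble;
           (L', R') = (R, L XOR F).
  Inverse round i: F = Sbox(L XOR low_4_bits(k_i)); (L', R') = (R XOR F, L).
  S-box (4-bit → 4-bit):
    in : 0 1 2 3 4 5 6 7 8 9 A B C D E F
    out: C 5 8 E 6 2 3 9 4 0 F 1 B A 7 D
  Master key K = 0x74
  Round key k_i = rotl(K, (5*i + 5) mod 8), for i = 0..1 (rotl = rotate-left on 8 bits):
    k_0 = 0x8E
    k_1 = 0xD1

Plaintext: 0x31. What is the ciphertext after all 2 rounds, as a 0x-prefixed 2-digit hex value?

s_0 = plaintext = 0x31
s_1 = Round(s_0, k_0) = 0x1E
s_2 = Round(s_1, k_1) = 0xEC

0xEC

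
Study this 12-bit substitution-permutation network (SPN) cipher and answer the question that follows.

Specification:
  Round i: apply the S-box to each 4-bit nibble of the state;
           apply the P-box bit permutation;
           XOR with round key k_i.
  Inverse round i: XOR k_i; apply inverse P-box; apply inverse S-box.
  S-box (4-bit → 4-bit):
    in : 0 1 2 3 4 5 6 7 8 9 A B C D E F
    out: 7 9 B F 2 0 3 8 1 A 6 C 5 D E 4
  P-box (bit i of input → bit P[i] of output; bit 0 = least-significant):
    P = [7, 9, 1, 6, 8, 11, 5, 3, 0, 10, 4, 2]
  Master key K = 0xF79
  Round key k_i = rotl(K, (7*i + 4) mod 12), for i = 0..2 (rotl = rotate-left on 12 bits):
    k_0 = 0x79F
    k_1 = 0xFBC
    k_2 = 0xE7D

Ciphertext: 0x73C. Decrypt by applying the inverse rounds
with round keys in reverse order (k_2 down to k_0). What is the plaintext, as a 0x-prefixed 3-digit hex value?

s_0 = ciphertext = 0x73C
s_1 = InvRound(s_0, k_2) = 0x867
s_2 = InvRound(s_1, k_1) = 0x013
s_3 = InvRound(s_2, k_0) = 0x916

0x916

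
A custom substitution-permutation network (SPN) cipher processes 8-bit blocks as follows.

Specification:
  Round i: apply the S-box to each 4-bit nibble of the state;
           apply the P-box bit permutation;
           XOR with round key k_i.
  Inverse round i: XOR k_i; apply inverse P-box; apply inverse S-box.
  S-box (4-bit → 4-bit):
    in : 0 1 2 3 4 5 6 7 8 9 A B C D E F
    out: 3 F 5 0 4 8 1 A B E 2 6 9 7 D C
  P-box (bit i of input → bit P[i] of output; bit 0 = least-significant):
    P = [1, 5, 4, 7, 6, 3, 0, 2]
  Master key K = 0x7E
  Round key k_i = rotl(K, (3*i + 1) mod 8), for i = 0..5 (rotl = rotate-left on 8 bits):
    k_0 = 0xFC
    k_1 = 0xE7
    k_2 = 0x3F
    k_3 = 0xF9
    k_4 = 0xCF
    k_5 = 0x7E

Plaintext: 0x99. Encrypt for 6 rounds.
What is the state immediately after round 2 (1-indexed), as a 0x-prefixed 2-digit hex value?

s_0 = plaintext = 0x99
s_1 = Round(s_0, k_0) = 0x41
s_2 = Round(s_1, k_1) = 0x54
s_3 = Round(s_2, k_2) = 0x2B
s_4 = Round(s_3, k_3) = 0x88
s_5 = Round(s_4, k_4) = 0x21
s_6 = Round(s_5, k_5) = 0x8D

0x54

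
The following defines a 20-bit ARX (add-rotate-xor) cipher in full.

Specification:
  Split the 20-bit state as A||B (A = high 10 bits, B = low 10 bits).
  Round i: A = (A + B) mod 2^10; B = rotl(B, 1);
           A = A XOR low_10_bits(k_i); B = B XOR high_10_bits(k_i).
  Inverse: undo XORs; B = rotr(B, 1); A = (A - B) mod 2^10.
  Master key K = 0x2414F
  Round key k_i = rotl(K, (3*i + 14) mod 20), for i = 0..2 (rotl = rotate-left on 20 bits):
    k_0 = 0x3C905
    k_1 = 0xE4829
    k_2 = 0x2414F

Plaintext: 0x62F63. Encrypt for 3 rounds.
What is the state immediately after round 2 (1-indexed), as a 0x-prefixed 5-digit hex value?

0x027F9

s_0 = plaintext = 0x62F63
s_1 = Round(s_0, k_0) = 0x7AE35
s_2 = Round(s_1, k_1) = 0x027F9
s_3 = Round(s_2, k_2) = 0x53763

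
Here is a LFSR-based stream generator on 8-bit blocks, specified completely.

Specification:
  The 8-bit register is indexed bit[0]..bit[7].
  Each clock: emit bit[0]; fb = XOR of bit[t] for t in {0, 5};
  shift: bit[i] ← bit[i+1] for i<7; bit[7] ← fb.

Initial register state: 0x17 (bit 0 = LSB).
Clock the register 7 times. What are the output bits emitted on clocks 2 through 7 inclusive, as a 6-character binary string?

110100

reg_0 = 0x17
clock 1: out=1, reg = 0x8B
clock 2: out=1, reg = 0xC5
clock 3: out=1, reg = 0xE2
clock 4: out=0, reg = 0xF1
clock 5: out=1, reg = 0x78
clock 6: out=0, reg = 0xBC
clock 7: out=0, reg = 0xDE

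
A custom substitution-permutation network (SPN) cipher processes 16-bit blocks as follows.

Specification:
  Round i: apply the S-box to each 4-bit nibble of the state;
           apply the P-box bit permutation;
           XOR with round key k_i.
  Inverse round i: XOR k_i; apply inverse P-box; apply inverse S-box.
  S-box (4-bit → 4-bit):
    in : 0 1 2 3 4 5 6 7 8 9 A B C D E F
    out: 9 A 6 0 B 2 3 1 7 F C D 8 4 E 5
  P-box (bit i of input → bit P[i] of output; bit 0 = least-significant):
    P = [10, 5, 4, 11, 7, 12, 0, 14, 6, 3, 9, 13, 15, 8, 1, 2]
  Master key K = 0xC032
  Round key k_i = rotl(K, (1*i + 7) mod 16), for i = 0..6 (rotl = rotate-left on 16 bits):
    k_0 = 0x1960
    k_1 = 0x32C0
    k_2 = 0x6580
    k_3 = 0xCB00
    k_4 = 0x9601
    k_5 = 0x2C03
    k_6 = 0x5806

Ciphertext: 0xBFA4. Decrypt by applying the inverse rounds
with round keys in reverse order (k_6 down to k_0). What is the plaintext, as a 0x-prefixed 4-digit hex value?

s_0 = ciphertext = 0xBFA4
s_1 = InvRound(s_0, k_6) = 0x8A06
s_2 = InvRound(s_1, k_5) = 0x0AD7
s_3 = InvRound(s_2, k_4) = 0xB76B
s_4 = InvRound(s_3, k_3) = 0xD4E4
s_5 = InvRound(s_4, k_2) = 0x4055
s_6 = InvRound(s_5, k_1) = 0xCA9D
s_7 = InvRound(s_6, k_0) = 0x4892

0x4892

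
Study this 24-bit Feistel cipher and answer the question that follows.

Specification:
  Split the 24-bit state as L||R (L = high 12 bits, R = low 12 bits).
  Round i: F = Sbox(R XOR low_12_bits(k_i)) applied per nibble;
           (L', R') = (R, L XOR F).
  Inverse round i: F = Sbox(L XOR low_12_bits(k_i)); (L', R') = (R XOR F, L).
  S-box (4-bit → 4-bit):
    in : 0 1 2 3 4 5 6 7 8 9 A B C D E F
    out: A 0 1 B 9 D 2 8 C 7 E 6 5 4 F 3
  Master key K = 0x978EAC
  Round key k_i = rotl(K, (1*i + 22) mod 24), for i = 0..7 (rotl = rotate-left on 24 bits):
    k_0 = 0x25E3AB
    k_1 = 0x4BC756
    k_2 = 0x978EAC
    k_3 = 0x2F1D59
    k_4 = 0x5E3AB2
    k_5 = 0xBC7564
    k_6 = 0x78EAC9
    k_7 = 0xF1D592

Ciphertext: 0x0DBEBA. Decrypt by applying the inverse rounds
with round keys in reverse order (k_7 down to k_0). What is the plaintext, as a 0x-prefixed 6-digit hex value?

0x86BB52

s_0 = ciphertext = 0x0DBEBA
s_1 = InvRound(s_0, k_7) = 0x32D0DB
s_2 = InvRound(s_1, k_6) = 0x72232D
s_3 = InvRound(s_2, k_5) = 0x2BF722
s_4 = InvRound(s_3, k_4) = 0xB862BF
s_5 = InvRound(s_4, k_3) = 0x0FCB86
s_6 = InvRound(s_5, k_2) = 0x45C0FC
s_7 = InvRound(s_6, k_1) = 0xB5245C
s_8 = InvRound(s_7, k_0) = 0x86BB52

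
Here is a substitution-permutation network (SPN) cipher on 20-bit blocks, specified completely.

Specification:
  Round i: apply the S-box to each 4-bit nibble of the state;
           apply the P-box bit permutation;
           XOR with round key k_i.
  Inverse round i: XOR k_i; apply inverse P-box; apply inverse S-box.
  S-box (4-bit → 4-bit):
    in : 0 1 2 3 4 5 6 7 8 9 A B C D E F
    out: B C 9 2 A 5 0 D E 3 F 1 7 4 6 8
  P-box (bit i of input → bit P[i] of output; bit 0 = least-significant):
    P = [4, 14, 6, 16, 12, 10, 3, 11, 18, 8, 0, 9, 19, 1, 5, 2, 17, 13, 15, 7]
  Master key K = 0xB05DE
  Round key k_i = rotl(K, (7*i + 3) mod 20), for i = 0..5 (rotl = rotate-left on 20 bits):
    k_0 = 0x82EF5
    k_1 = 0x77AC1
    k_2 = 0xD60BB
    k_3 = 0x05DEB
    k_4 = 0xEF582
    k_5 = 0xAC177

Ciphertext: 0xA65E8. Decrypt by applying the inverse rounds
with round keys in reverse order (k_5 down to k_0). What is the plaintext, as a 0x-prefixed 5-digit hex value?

0x81911

s_0 = ciphertext = 0xA65E8
s_1 = InvRound(s_0, k_5) = 0x84DEB
s_2 = InvRound(s_1, k_4) = 0xCD57D
s_3 = InvRound(s_2, k_3) = 0x10BFB
s_4 = InvRound(s_3, k_2) = 0x3B0FE
s_5 = InvRound(s_4, k_1) = 0xD8719
s_6 = InvRound(s_5, k_0) = 0x81911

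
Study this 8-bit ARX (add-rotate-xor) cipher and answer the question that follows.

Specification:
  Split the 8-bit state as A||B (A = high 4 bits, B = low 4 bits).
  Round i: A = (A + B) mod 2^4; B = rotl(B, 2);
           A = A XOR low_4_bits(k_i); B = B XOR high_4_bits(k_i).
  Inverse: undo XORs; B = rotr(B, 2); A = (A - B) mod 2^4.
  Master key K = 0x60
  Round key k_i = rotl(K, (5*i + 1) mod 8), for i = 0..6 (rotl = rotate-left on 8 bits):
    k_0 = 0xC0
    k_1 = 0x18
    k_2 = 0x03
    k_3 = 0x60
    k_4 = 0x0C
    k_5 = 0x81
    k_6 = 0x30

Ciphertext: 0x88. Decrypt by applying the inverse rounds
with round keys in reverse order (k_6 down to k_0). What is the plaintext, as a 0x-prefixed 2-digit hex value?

s_0 = ciphertext = 0x88
s_1 = InvRound(s_0, k_6) = 0xAE
s_2 = InvRound(s_1, k_5) = 0x29
s_3 = InvRound(s_2, k_4) = 0x86
s_4 = InvRound(s_3, k_3) = 0x80
s_5 = InvRound(s_4, k_2) = 0xB0
s_6 = InvRound(s_5, k_1) = 0xF4
s_7 = InvRound(s_6, k_0) = 0xD2

0xD2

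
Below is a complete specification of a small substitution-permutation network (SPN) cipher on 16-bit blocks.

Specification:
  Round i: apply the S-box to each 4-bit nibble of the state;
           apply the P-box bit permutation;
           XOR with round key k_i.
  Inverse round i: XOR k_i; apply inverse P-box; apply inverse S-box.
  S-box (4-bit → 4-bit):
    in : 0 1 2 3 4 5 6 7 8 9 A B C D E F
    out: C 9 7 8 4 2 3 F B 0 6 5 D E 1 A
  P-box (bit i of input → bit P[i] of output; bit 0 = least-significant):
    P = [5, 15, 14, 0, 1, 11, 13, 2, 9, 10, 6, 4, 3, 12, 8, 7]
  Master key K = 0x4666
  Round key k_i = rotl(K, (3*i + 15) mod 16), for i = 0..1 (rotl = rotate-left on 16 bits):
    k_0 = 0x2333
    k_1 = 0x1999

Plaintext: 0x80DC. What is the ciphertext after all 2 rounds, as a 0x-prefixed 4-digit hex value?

0x2BFF

s_0 = plaintext = 0x80DC
s_1 = Round(s_0, k_0) = 0x5BCE
s_2 = Round(s_1, k_1) = 0x2BFF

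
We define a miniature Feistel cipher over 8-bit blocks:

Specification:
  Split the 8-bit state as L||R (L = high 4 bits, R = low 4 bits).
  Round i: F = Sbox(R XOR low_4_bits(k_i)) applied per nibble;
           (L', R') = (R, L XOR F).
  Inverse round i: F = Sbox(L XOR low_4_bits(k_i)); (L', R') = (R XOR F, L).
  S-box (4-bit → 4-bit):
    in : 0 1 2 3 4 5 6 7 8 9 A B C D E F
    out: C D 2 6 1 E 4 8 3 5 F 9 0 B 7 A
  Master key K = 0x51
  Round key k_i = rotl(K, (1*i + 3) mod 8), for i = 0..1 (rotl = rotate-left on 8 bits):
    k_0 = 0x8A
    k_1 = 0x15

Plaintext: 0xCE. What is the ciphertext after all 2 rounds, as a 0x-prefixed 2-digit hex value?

s_0 = plaintext = 0xCE
s_1 = Round(s_0, k_0) = 0xED
s_2 = Round(s_1, k_1) = 0xDD

0xDD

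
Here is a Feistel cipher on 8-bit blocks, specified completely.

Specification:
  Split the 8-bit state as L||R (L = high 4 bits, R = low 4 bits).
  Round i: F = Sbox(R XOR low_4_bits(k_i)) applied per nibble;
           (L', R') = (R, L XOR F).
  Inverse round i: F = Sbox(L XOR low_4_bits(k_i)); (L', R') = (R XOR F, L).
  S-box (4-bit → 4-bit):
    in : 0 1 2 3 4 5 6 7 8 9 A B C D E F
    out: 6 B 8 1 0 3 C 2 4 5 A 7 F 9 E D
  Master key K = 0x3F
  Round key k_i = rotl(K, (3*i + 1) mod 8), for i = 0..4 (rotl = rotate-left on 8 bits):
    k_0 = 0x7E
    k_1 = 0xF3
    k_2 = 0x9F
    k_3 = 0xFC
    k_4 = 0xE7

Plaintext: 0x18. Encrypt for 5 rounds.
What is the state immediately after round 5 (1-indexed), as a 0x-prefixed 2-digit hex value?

s_0 = plaintext = 0x18
s_1 = Round(s_0, k_0) = 0x8D
s_2 = Round(s_1, k_1) = 0xD6
s_3 = Round(s_2, k_2) = 0x68
s_4 = Round(s_3, k_3) = 0x86
s_5 = Round(s_4, k_4) = 0x63

0x63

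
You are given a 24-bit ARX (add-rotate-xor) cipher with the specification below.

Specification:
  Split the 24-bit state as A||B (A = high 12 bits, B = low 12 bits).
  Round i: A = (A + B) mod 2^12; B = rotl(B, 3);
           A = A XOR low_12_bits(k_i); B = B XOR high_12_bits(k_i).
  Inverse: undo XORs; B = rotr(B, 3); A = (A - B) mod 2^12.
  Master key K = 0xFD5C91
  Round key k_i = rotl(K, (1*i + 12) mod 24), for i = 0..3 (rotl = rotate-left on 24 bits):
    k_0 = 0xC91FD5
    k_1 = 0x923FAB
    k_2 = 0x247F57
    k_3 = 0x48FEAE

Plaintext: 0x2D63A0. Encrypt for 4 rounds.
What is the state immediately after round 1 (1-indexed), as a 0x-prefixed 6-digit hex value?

0x9A3190

s_0 = plaintext = 0x2D63A0
s_1 = Round(s_0, k_0) = 0x9A3190
s_2 = Round(s_1, k_1) = 0x4985A3
s_3 = Round(s_2, k_2) = 0x56CF5D
s_4 = Round(s_3, k_3) = 0xA67E60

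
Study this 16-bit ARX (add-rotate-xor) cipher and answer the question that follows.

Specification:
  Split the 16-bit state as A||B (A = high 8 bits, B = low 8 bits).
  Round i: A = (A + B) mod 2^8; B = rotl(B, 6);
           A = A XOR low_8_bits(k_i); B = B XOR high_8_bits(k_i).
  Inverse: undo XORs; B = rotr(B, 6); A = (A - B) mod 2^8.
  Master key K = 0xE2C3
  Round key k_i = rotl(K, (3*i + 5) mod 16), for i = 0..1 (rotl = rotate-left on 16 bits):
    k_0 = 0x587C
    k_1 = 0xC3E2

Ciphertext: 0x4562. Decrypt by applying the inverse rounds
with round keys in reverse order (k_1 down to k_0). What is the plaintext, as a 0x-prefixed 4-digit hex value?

s_0 = ciphertext = 0x4562
s_1 = InvRound(s_0, k_1) = 0x2186
s_2 = InvRound(s_1, k_0) = 0xE27B

0xE27B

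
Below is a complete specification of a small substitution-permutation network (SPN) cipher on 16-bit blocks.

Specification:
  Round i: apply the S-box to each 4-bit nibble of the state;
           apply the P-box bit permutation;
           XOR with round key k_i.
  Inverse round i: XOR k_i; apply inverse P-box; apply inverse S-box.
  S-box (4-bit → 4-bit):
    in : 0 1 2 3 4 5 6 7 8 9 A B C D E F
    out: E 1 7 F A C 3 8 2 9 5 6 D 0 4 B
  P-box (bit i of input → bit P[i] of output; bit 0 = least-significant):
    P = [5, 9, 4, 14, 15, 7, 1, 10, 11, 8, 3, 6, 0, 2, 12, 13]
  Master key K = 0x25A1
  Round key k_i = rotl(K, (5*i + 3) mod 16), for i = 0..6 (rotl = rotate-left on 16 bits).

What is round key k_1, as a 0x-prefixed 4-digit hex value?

K = 0x25A1
k_0 = rotl(K, (5*0+3) mod 16) = rotl(K, 3) = 0x2D09
k_1 = rotl(K, (5*1+3) mod 16) = rotl(K, 8) = 0xA125

0xA125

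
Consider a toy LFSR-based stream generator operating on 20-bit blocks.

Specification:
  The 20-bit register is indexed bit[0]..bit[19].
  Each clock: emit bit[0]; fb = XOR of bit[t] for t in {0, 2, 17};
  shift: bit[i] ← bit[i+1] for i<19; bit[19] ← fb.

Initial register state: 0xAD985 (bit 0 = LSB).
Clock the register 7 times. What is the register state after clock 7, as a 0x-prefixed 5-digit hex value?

reg_0 = 0xAD985
clock 1: out=1, reg = 0xD6CC2
clock 2: out=0, reg = 0x6B661
clock 3: out=1, reg = 0x35B30
clock 4: out=0, reg = 0x9AD98
clock 5: out=0, reg = 0x4D6CC
clock 6: out=0, reg = 0xA6B66
clock 7: out=0, reg = 0x535B3

0x535B3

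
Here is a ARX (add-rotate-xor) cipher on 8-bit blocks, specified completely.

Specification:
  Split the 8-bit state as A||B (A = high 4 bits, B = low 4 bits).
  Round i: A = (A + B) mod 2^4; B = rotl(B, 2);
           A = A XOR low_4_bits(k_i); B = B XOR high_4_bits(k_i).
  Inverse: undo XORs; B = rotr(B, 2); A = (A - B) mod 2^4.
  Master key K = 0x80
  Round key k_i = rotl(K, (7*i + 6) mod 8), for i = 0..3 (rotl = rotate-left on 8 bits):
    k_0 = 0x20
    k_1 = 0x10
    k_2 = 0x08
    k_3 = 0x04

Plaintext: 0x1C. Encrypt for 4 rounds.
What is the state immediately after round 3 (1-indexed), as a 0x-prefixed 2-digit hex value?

s_0 = plaintext = 0x1C
s_1 = Round(s_0, k_0) = 0xD1
s_2 = Round(s_1, k_1) = 0xE5
s_3 = Round(s_2, k_2) = 0xB5
s_4 = Round(s_3, k_3) = 0x45

0xB5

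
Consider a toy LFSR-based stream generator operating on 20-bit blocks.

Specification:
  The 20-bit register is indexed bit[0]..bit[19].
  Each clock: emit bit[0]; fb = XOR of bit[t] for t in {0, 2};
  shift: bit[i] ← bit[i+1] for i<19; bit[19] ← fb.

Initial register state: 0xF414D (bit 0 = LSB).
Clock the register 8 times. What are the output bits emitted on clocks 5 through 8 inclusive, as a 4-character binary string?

0010

reg_0 = 0xF414D
clock 1: out=1, reg = 0x7A0A6
clock 2: out=0, reg = 0xBD053
clock 3: out=1, reg = 0xDE829
clock 4: out=1, reg = 0xEF414
clock 5: out=0, reg = 0xF7A0A
clock 6: out=0, reg = 0x7BD05
clock 7: out=1, reg = 0x3DE82
clock 8: out=0, reg = 0x1EF41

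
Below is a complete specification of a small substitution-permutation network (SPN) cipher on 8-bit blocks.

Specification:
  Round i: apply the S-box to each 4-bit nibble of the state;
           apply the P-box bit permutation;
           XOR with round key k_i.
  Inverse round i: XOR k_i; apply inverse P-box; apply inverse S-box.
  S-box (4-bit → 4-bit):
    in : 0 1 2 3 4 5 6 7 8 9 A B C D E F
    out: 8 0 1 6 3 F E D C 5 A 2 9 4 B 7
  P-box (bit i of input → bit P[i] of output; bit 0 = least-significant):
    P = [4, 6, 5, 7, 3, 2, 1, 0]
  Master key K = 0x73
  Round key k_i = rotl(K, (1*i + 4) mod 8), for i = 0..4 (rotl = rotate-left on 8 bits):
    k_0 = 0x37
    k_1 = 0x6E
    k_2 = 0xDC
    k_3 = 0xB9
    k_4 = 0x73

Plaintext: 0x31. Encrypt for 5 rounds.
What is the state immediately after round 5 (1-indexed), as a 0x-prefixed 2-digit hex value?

0x6D

s_0 = plaintext = 0x31
s_1 = Round(s_0, k_0) = 0x31
s_2 = Round(s_1, k_1) = 0x68
s_3 = Round(s_2, k_2) = 0x7B
s_4 = Round(s_3, k_3) = 0xF2
s_5 = Round(s_4, k_4) = 0x6D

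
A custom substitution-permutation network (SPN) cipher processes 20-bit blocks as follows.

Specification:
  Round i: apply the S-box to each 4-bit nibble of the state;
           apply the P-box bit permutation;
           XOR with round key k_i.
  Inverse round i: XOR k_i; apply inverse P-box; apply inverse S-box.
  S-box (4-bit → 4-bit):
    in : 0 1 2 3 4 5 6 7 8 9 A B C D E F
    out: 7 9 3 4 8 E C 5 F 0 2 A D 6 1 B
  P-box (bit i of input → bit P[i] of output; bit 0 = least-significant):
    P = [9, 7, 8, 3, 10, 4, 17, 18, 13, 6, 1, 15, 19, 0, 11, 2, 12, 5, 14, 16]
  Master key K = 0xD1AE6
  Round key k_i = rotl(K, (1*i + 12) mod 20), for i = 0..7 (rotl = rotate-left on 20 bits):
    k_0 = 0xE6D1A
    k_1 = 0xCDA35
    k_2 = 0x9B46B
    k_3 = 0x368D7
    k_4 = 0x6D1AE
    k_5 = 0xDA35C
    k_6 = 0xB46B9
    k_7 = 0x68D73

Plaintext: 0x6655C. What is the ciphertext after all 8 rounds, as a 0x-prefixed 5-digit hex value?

0x5DE37

s_0 = plaintext = 0x6655C
s_1 = Round(s_0, k_0) = 0x9A644
s_2 = Round(s_1, k_1) = 0x85A3E
s_3 = Round(s_2, k_2) = 0xAEE0E
s_4 = Round(s_3, k_3) = 0x94EE7
s_5 = Round(s_4, k_4) = 0x6F6AA
s_6 = Round(s_5, k_5) = 0x463CB
s_7 = Round(s_6, k_6) = 0xC4A37
s_8 = Round(s_7, k_7) = 0x5DE37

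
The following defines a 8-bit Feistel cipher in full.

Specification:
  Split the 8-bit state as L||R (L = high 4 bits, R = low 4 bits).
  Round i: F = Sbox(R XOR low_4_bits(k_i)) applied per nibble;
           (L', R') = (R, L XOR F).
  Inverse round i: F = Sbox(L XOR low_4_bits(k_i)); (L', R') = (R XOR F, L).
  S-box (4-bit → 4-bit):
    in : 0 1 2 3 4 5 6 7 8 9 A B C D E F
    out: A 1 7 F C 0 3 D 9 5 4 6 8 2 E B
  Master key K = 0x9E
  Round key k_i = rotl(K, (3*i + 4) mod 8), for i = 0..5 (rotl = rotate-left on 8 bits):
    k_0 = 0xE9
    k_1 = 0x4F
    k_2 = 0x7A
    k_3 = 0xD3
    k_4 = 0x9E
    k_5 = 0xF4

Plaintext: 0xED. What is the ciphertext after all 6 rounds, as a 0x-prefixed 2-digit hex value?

s_0 = plaintext = 0xED
s_1 = Round(s_0, k_0) = 0xD2
s_2 = Round(s_1, k_1) = 0x2F
s_3 = Round(s_2, k_2) = 0xF2
s_4 = Round(s_3, k_3) = 0x2E
s_5 = Round(s_4, k_4) = 0xE8
s_6 = Round(s_5, k_5) = 0x86

0x86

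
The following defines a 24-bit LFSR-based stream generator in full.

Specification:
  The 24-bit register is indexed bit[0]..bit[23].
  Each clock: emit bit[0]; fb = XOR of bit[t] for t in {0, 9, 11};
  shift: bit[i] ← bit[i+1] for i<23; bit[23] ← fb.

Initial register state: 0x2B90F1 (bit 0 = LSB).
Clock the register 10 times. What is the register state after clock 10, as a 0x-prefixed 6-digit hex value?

0x12CAE4

reg_0 = 0x2B90F1
clock 1: out=1, reg = 0x95C878
clock 2: out=0, reg = 0xCAE43C
clock 3: out=0, reg = 0x65721E
clock 4: out=0, reg = 0xB2B90F
clock 5: out=1, reg = 0x595C87
clock 6: out=1, reg = 0x2CAE43
clock 7: out=1, reg = 0x965721
clock 8: out=1, reg = 0x4B2B90
clock 9: out=0, reg = 0x2595C8
clock 10: out=0, reg = 0x12CAE4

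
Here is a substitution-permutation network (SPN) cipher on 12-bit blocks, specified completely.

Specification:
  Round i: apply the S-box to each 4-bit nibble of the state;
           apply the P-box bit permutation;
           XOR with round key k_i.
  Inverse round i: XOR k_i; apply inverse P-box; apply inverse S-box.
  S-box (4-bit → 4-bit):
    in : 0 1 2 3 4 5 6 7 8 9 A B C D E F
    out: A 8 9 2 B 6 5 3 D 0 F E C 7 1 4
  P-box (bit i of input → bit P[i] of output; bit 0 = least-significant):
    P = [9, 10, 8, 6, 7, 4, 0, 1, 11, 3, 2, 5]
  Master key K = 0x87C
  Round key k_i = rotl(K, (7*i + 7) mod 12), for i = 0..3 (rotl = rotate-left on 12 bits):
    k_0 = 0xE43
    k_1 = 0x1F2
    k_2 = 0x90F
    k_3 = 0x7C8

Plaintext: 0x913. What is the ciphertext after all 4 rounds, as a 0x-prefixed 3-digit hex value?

s_0 = plaintext = 0x913
s_1 = Round(s_0, k_0) = 0xA41
s_2 = Round(s_1, k_1) = 0x90C
s_3 = Round(s_2, k_2) = 0x85D
s_4 = Round(s_3, k_3) = 0x8FD

0x8FD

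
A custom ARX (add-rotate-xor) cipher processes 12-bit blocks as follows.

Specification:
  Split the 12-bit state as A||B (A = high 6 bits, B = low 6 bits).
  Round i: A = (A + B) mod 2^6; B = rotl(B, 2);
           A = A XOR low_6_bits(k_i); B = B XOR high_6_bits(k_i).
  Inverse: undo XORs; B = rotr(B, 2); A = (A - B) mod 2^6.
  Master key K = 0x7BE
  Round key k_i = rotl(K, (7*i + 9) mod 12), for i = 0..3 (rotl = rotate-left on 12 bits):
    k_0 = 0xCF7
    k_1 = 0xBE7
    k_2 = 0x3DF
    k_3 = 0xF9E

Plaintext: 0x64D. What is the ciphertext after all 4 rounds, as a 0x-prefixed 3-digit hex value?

s_0 = plaintext = 0x64D
s_1 = Round(s_0, k_0) = 0x447
s_2 = Round(s_1, k_1) = 0xFF3
s_3 = Round(s_2, k_2) = 0xB40
s_4 = Round(s_3, k_3) = 0xCFE

0xCFE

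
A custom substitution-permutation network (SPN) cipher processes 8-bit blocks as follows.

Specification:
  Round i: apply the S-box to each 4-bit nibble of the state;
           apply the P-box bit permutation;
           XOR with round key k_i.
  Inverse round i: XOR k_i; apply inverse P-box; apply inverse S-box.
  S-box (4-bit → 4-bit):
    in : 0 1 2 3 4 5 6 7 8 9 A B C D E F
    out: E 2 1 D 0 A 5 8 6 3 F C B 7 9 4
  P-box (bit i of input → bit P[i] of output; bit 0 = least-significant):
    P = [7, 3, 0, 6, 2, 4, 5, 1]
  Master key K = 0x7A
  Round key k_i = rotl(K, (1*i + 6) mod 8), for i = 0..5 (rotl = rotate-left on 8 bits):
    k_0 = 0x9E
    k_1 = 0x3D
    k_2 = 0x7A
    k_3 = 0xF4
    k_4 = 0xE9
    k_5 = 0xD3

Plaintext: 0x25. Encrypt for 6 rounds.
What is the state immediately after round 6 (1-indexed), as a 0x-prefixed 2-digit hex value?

s_0 = plaintext = 0x25
s_1 = Round(s_0, k_0) = 0xD2
s_2 = Round(s_1, k_1) = 0x89
s_3 = Round(s_2, k_2) = 0xC2
s_4 = Round(s_3, k_3) = 0x62
s_5 = Round(s_4, k_4) = 0x4D
s_6 = Round(s_5, k_5) = 0x5A

0x5A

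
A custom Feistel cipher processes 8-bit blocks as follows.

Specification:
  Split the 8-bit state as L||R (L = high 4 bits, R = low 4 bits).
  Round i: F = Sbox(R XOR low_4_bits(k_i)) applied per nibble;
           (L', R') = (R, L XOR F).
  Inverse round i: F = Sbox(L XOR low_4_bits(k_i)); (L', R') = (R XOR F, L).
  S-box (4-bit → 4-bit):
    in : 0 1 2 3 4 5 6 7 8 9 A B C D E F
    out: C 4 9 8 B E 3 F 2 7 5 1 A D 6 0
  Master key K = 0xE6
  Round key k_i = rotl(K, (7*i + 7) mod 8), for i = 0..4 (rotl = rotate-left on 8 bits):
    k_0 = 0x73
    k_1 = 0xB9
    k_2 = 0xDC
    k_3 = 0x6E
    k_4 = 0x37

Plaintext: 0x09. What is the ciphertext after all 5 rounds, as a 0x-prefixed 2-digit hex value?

0x2B

s_0 = plaintext = 0x09
s_1 = Round(s_0, k_0) = 0x95
s_2 = Round(s_1, k_1) = 0x53
s_3 = Round(s_2, k_2) = 0x35
s_4 = Round(s_3, k_3) = 0x52
s_5 = Round(s_4, k_4) = 0x2B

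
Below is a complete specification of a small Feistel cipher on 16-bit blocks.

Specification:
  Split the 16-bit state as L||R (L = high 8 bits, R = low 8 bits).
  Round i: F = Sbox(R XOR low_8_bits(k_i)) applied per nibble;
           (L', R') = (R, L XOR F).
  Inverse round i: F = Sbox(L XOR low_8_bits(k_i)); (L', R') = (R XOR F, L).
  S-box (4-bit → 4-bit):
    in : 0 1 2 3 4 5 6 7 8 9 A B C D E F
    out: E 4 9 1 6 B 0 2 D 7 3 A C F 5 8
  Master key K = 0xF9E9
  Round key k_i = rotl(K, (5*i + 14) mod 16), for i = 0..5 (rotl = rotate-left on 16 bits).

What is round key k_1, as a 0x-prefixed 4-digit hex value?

0xCF4F

K = 0xF9E9
k_0 = rotl(K, (5*0+14) mod 16) = rotl(K, 14) = 0x7E7A
k_1 = rotl(K, (5*1+14) mod 16) = rotl(K, 3) = 0xCF4F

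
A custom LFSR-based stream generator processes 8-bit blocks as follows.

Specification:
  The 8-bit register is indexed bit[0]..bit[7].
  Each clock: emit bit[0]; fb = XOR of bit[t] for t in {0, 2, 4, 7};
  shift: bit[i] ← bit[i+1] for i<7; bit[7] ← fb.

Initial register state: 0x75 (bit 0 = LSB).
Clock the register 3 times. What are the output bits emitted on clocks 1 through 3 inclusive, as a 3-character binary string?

reg_0 = 0x75
clock 1: out=1, reg = 0xBA
clock 2: out=0, reg = 0x5D
clock 3: out=1, reg = 0xAE

101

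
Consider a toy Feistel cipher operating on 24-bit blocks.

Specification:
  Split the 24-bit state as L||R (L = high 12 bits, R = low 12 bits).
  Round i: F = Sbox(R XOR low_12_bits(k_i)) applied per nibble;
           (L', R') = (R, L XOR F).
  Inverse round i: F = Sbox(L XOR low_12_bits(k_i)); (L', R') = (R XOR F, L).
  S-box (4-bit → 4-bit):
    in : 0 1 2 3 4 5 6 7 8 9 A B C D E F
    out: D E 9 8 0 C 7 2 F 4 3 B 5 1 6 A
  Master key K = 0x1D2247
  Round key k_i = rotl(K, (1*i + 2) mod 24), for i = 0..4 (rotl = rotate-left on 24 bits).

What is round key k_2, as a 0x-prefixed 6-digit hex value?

K = 0x1D2247
k_0 = rotl(K, (1*0+2) mod 24) = rotl(K, 2) = 0x74891C
k_1 = rotl(K, (1*1+2) mod 24) = rotl(K, 3) = 0xE91238
k_2 = rotl(K, (1*2+2) mod 24) = rotl(K, 4) = 0xD22471

0xD22471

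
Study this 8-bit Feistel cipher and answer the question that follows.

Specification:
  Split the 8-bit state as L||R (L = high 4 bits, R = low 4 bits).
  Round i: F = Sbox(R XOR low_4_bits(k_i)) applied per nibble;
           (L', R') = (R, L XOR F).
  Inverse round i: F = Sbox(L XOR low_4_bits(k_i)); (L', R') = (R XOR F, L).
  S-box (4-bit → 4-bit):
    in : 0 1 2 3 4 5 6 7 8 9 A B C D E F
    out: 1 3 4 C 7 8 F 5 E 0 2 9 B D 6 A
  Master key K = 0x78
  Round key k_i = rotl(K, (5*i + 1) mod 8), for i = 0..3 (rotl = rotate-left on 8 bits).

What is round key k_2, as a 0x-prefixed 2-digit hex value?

0xC3

K = 0x78
k_0 = rotl(K, (5*0+1) mod 8) = rotl(K, 1) = 0xF0
k_1 = rotl(K, (5*1+1) mod 8) = rotl(K, 6) = 0x1E
k_2 = rotl(K, (5*2+1) mod 8) = rotl(K, 3) = 0xC3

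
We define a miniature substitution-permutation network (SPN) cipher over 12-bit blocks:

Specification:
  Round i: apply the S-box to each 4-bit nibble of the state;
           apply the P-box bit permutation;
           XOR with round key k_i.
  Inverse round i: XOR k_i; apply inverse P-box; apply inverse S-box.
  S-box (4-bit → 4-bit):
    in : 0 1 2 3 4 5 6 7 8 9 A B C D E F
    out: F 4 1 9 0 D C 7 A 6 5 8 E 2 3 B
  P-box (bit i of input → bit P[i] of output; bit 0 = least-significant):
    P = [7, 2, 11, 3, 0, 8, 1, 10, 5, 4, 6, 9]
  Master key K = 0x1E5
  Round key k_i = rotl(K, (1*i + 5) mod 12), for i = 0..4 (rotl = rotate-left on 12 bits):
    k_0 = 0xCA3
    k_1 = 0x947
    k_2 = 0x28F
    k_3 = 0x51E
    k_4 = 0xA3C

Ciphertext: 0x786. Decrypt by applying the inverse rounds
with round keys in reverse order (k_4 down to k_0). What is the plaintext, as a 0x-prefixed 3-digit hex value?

s_0 = ciphertext = 0x786
s_1 = InvRound(s_0, k_4) = 0xEC5
s_2 = InvRound(s_1, k_3) = 0xC75
s_3 = InvRound(s_2, k_2) = 0x065
s_4 = InvRound(s_3, k_1) = 0x291
s_5 = InvRound(s_4, k_0) = 0xF61

0xF61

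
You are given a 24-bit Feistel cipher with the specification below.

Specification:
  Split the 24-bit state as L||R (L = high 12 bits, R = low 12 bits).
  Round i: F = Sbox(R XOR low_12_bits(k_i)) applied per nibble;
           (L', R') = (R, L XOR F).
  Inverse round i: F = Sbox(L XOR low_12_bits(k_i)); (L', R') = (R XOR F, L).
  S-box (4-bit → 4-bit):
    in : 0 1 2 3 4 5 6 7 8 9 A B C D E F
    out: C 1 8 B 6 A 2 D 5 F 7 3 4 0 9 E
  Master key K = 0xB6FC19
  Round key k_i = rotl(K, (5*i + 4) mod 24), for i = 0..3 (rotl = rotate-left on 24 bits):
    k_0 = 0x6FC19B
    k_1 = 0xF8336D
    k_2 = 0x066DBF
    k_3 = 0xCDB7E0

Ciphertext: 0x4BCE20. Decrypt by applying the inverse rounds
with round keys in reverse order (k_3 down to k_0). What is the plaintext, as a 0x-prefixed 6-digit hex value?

0x5B2DAC

s_0 = ciphertext = 0x4BCE20
s_1 = InvRound(s_0, k_3) = 0x5844BC
s_2 = InvRound(s_1, k_2) = 0x10F584
s_3 = InvRound(s_2, k_1) = 0xDAC10F
s_4 = InvRound(s_3, k_0) = 0x5B2DAC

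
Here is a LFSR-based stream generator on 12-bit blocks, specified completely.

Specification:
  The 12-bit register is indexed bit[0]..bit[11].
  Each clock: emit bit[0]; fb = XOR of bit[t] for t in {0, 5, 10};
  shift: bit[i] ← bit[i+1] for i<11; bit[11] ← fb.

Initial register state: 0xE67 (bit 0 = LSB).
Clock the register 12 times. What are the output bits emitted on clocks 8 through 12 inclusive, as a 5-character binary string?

reg_0 = 0xE67
clock 1: out=1, reg = 0xF33
clock 2: out=1, reg = 0xF99
clock 3: out=1, reg = 0x7CC
clock 4: out=0, reg = 0xBE6
clock 5: out=0, reg = 0xDF3
clock 6: out=1, reg = 0xEF9
clock 7: out=1, reg = 0xF7C
clock 8: out=0, reg = 0x7BE
clock 9: out=0, reg = 0x3DF
clock 10: out=1, reg = 0x9EF
clock 11: out=1, reg = 0x4F7
clock 12: out=1, reg = 0xA7B

00111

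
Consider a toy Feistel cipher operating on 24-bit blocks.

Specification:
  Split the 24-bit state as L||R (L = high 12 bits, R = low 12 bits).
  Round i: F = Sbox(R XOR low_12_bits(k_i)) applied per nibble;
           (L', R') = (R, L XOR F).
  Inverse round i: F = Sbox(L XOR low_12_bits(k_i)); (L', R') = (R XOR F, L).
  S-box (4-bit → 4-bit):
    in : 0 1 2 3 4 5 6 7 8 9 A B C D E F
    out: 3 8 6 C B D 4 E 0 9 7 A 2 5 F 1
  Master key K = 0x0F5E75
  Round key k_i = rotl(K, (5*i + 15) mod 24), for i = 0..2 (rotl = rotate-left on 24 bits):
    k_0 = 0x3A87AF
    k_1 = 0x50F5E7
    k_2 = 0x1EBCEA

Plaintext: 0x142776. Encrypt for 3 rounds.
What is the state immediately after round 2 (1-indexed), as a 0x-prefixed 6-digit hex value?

0x21B964

s_0 = plaintext = 0x142776
s_1 = Round(s_0, k_0) = 0x77621B
s_2 = Round(s_1, k_1) = 0x21B964
s_3 = Round(s_2, k_2) = 0x964F14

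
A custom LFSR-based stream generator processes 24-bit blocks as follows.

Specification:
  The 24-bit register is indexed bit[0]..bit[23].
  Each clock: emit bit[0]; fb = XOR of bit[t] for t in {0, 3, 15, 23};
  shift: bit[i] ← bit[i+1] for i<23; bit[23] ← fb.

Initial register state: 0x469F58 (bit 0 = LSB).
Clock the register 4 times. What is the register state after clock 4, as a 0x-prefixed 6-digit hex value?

0xA469F5

reg_0 = 0x469F58
clock 1: out=0, reg = 0x234FAC
clock 2: out=0, reg = 0x91A7D6
clock 3: out=0, reg = 0x48D3EB
clock 4: out=1, reg = 0xA469F5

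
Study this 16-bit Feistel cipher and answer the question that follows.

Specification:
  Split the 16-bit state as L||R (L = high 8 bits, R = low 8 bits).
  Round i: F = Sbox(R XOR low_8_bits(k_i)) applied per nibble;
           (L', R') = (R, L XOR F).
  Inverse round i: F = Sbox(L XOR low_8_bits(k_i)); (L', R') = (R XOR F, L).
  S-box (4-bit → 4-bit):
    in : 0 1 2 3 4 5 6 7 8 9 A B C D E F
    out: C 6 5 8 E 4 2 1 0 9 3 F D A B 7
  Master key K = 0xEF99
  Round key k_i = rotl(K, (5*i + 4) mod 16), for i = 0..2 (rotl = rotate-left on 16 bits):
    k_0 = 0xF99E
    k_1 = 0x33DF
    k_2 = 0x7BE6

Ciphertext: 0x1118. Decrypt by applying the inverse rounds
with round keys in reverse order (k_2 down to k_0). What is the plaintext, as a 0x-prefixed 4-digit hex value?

0x73E3

s_0 = ciphertext = 0x1118
s_1 = InvRound(s_0, k_2) = 0x6911
s_2 = InvRound(s_1, k_1) = 0xE369
s_3 = InvRound(s_2, k_0) = 0x73E3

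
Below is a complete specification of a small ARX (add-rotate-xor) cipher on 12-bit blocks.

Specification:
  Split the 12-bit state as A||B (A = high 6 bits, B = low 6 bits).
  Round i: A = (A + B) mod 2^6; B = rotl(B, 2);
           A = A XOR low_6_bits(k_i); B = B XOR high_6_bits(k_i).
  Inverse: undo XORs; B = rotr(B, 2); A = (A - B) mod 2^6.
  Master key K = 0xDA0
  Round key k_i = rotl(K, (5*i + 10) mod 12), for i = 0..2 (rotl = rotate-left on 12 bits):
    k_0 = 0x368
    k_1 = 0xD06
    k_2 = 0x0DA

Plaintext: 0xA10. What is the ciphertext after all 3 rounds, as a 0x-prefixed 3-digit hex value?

s_0 = plaintext = 0xA10
s_1 = Round(s_0, k_0) = 0x40C
s_2 = Round(s_1, k_1) = 0x684
s_3 = Round(s_2, k_2) = 0x113

0x113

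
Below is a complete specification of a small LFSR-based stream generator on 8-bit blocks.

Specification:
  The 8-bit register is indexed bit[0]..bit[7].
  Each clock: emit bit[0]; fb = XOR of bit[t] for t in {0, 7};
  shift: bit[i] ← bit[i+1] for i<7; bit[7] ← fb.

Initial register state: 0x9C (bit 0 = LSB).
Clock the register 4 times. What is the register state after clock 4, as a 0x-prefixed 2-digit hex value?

0xB9

reg_0 = 0x9C
clock 1: out=0, reg = 0xCE
clock 2: out=0, reg = 0xE7
clock 3: out=1, reg = 0x73
clock 4: out=1, reg = 0xB9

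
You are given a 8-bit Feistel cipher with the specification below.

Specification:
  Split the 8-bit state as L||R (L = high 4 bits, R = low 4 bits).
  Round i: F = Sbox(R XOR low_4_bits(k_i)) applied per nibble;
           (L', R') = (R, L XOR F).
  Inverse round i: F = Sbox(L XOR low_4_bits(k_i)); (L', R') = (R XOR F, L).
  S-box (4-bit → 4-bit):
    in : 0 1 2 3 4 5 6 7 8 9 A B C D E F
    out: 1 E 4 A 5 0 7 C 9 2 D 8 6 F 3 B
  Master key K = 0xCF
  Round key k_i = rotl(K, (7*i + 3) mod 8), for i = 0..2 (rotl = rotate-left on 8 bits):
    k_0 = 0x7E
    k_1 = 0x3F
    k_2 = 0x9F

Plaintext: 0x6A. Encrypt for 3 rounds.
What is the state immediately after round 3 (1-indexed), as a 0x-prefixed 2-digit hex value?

0xC9

s_0 = plaintext = 0x6A
s_1 = Round(s_0, k_0) = 0xA3
s_2 = Round(s_1, k_1) = 0x3C
s_3 = Round(s_2, k_2) = 0xC9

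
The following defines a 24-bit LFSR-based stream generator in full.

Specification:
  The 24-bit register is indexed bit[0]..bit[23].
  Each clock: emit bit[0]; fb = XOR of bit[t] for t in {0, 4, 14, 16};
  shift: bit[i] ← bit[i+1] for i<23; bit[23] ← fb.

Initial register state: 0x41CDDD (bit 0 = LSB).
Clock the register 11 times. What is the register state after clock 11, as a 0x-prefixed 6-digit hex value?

reg_0 = 0x41CDDD
clock 1: out=1, reg = 0x20E6EE
clock 2: out=0, reg = 0x907377
clock 3: out=1, reg = 0xC839BB
clock 4: out=1, reg = 0x641CDD
clock 5: out=1, reg = 0x320E6E
clock 6: out=0, reg = 0x190737
clock 7: out=1, reg = 0x8C839B
clock 8: out=1, reg = 0x4641CD
clock 9: out=1, reg = 0x2320E6
clock 10: out=0, reg = 0x919073
clock 11: out=1, reg = 0xC8C839

0xC8C839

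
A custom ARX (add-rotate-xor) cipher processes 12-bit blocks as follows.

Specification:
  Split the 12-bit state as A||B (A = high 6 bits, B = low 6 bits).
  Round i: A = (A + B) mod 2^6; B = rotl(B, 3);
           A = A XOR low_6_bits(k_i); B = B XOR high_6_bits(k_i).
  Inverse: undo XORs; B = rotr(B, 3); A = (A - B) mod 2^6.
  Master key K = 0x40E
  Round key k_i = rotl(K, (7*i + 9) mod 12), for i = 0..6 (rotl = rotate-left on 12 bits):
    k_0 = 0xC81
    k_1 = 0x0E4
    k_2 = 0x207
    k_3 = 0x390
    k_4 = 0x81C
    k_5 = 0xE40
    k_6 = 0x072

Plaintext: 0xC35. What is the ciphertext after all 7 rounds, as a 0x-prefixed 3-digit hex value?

s_0 = plaintext = 0xC35
s_1 = Round(s_0, k_0) = 0x91C
s_2 = Round(s_1, k_1) = 0x920
s_3 = Round(s_2, k_2) = 0x0CC
s_4 = Round(s_3, k_3) = 0x7EF
s_5 = Round(s_4, k_4) = 0x49D
s_6 = Round(s_5, k_5) = 0xBD2
s_7 = Round(s_6, k_6) = 0xCD3

0xCD3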